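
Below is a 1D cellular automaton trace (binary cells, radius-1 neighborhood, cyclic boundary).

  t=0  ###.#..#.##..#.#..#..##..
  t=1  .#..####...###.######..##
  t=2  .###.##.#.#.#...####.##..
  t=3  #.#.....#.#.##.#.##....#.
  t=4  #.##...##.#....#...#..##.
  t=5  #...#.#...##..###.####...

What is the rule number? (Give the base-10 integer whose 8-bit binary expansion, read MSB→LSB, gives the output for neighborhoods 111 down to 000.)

  ### -> #   bit 7 = 1  t=0,i=1
  ##. -> .   bit 6 = 0  t=0,i=2
  #.# -> .   bit 5 = 0  t=0,i=3
  #.. -> #   bit 4 = 1  t=0,i=5
  .## -> .   bit 3 = 0  t=0,i=0
  .#. -> #   bit 2 = 1  t=0,i=4
  ..# -> #   bit 1 = 1  t=0,i=6
  ... -> .   bit 0 = 0  t=1,i=9
  bits 10010110 = 150

150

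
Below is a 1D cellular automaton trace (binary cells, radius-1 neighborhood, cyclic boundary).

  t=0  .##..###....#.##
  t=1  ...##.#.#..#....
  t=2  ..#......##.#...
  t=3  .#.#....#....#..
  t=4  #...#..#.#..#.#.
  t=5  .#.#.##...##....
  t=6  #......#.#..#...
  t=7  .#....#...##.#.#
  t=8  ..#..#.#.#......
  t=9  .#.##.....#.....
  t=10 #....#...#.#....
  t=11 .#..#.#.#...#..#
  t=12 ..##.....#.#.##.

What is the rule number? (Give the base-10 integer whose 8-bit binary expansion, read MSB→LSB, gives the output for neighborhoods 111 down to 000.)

146

  ###|#  b7=1 t=0,i=6
  ##.|.  b6=0 t=0,i=2
  #.#|.  b5=0 t=0,i=0
  #..|#  b4=1 t=0,i=3
  .##|.  b3=0 t=0,i=1
  .#.|.  b2=0 t=0,i=12
  ..#|#  b1=1 t=0,i=4
  ...|.  b0=0 t=0,i=9
  bits 10010010 = 146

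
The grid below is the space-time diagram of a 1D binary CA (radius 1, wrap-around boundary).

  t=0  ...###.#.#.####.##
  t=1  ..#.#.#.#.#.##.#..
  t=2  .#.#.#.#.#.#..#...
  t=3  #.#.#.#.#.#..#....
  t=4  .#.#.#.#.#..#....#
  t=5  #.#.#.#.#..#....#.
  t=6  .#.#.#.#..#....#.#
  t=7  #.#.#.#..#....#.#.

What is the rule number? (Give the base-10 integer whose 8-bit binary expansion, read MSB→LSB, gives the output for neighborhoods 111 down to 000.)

162

  ### -> #   bit 7 = 1  t=0,i=4
  ##. -> .   bit 6 = 0  t=0,i=5
  #.# -> #   bit 5 = 1  t=0,i=6
  #.. -> .   bit 4 = 0  t=0,i=0
  .## -> .   bit 3 = 0  t=0,i=3
  .#. -> .   bit 2 = 0  t=0,i=7
  ..# -> #   bit 1 = 1  t=0,i=2
  ... -> .   bit 0 = 0  t=0,i=1
  bits 10100010 = 162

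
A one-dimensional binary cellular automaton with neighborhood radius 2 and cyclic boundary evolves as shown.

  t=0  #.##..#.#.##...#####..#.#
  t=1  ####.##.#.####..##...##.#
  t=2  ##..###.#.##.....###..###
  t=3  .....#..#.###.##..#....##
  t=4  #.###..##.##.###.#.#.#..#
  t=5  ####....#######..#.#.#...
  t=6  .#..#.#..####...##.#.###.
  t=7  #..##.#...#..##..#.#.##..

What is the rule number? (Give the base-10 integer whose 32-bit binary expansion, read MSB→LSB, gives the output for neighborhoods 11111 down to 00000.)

2314662183

  #####|#  b31=1 t=0,i=17
  ####.|.  b30=0 t=0,i=18
  ###.#|.  b29=0 t=1,i=3
  ###..|.  b28=0 t=0,i=19
  ##.##|#  b27=1 t=0,i=1
  ##.#.|.  b26=0 t=1,i=7
  ##..#|.  b25=0 t=0,i=4
  ##...|#  b24=1 t=0,i=12
  #.###|#  b23=1 t=1,i=10
  #.##.|#  b22=1 t=0,i=2
  #.#.#|#  b21=1 t=0,i=8
  #.#..|#  b20=1 t=4,i=21
  #..##|.  b19=0 t=1,i=15
  #..#.|#  b18=1 t=0,i=5
  #...#|#  b17=1 t=0,i=13
  #....|.  b16=0 t=2,i=13
  .####|#  b15=1 t=0,i=16
  .###.|#  b14=1 t=2,i=5
  .##.#|#  b13=1 t=0,i=0
  .##..|#  b12=1 t=0,i=3
  .#.##|.  b11=0 t=0,i=9
  .#.#.|.  b10=0 t=0,i=7
  .#..#|.  b9=0 t=3,i=6
  .#...|#  b8=1 t=3,i=19
  ..###|.  b7=0 t=0,i=15
  ..##.|.  b6=0 t=1,i=16
  ..#.#|#  b5=1 t=0,i=6
  ..#..|.  b4=0 t=3,i=5
  ...##|.  b3=0 t=0,i=14
  ...#.|#  b2=1 t=3,i=4
  ....#|#  b1=1 t=2,i=15
  .....|#  b0=1 t=2,i=14
  bits 10001001111101101111000100100111 = 2314662183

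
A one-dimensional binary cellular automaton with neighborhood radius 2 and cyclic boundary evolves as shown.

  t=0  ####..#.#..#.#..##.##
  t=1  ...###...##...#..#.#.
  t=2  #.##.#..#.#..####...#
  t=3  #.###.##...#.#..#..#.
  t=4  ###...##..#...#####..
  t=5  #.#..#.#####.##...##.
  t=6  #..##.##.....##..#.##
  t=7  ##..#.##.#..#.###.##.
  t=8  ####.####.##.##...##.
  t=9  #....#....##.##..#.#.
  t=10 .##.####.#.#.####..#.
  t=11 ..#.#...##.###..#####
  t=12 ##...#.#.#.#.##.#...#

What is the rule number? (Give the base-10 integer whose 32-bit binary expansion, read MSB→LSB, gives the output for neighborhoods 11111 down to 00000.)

384121756

  nb #####: next=.  (t=0,i=0, bit31=0)
  nb ####.: next=.  (t=0,i=2, bit30=0)
  nb ###.#: next=.  (t=3,i=4, bit29=0)
  nb ###..: next=#  (t=0,i=3, bit28=1)
  nb ##.##: next=.  (t=0,i=18, bit27=0)
  nb ##.#.: next=#  (t=2,i=4, bit26=1)
  nb ##..#: next=#  (t=0,i=4, bit25=1)
  nb ##...: next=.  (t=1,i=6, bit24=0)
  nb #.###: next=#  (t=0,i=19, bit23=1)
  nb #.##.: next=#  (t=2,i=2, bit22=1)
  nb #.#.#: next=#  (t=3,i=0, bit21=1)
  nb #.#..: next=.  (t=0,i=8, bit20=0)
  nb #..##: next=.  (t=0,i=15, bit19=0)
  nb #..#.: next=#  (t=0,i=5, bit18=1)
  nb #...#: next=.  (t=1,i=7, bit17=0)
  nb #....: next=#  (t=1,i=0, bit16=1)
  nb .####: next=.  (t=0,i=20, bit15=0)
  nb .###.: next=.  (t=1,i=4, bit14=0)
  nb .##.#: next=#  (t=0,i=17, bit13=1)
  nb .##..: next=#  (t=1,i=10, bit12=1)
  nb .#.##: next=#  (t=3,i=1, bit11=1)
  nb .#.#.: next=.  (t=0,i=7, bit10=0)
  nb .#..#: next=#  (t=0,i=9, bit9=1)
  nb .#...: next=#  (t=1,i=20, bit8=1)
  nb ..###: next=#  (t=1,i=3, bit7=1)
  nb ..##.: next=.  (t=0,i=16, bit6=0)
  nb ..#.#: next=.  (t=0,i=6, bit5=0)
  nb ..#..: next=#  (t=1,i=14, bit4=1)
  nb ...##: next=#  (t=1,i=2, bit3=1)
  nb ...#.: next=#  (t=1,i=13, bit2=1)
  nb ....#: next=.  (t=1,i=1, bit1=0)
  nb .....: next=.  (t=6,i=10, bit0=0)
  bits 00010110111001010011101110011100 = 384121756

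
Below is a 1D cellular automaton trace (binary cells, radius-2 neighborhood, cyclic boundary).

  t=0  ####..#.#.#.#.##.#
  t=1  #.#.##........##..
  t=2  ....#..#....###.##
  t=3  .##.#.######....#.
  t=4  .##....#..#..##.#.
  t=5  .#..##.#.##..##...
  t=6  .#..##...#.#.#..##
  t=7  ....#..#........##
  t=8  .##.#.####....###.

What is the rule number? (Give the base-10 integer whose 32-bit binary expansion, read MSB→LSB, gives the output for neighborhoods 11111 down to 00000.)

1111990618

  #####|.  b31=0 t=0,i=1
  ####.|#  b30=1 t=0,i=2
  ###.#|.  b29=0 t=2,i=14
  ###..|.  b28=0 t=0,i=3
  ##.##|.  b27=0 t=0,i=16
  ##.#.|.  b26=0 t=3,i=3
  ##..#|#  b25=1 t=0,i=4
  ##...|.  b24=0 t=1,i=6
  #.###|.  b23=0 t=0,i=17
  #.##.|#  b22=1 t=0,i=14
  #.#.#|.  b21=0 t=0,i=8
  #.#..|.  b20=0 t=4,i=16
  #..##|.  b19=0 t=3,i=0
  #..#.|#  b18=1 t=0,i=5
  #...#|#  b17=1 t=6,i=7
  #....|#  b16=1 t=1,i=7
  .####|#  b15=1 t=0,i=0
  .###.|.  b14=0 t=2,i=13
  .##.#|#  b13=1 t=0,i=15
  .##..|.  b12=0 t=1,i=5
  .#.##|.  b11=0 t=0,i=13
  .#.#.|.  b10=0 t=0,i=7
  .#..#|.  b9=0 t=2,i=5
  .#...|#  b8=1 t=2,i=8
  ..###|.  b7=0 t=2,i=12
  ..##.|#  b6=1 t=1,i=14
  ..#.#|.  b5=0 t=0,i=6
  ..#..|#  b4=1 t=2,i=4
  ...##|#  b3=1 t=1,i=13
  ...#.|.  b2=0 t=2,i=3
  ....#|#  b1=1 t=1,i=12
  .....|.  b0=0 t=1,i=8
  bits 01000010010001111010000101011010 = 1111990618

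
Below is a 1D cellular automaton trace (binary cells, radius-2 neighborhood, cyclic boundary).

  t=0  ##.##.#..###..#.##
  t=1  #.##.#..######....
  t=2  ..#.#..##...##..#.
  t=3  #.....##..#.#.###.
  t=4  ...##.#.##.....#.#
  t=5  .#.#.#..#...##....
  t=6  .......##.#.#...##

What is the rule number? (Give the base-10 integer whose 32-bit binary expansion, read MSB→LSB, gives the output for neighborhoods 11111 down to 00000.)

1582186707

  ##### -> .   bit 31 = 0  t=1,i=10
  ####. -> #   bit 30 = 1  t=0,i=0
  ###.# -> .   bit 29 = 0  t=0,i=1
  ###.. -> #   bit 28 = 1  t=0,i=11
  ##.## -> #   bit 27 = 1  t=0,i=2
  ##.#. -> #   bit 26 = 1  t=0,i=5
  ##..# -> #   bit 25 = 1  t=0,i=12
  ##... -> .   bit 24 = 0  t=1,i=14
  #.### -> .   bit 23 = 0  t=0,i=16
  #.##. -> #   bit 22 = 1  t=0,i=3
  #.#.# -> .   bit 21 = 0  t=3,i=12
  #.#.. -> .   bit 20 = 0  t=0,i=6
  #..## -> #   bit 19 = 1  t=0,i=8
  #..#. -> #   bit 18 = 1  t=0,i=13
  #...# -> #   bit 17 = 1  t=2,i=0
  #.... -> .   bit 16 = 0  t=1,i=15
  .#### -> .   bit 15 = 0  t=0,i=17
  .###. -> #   bit 14 = 1  t=0,i=10
  .##.# -> .   bit 13 = 0  t=0,i=4
  .##.. -> .   bit 12 = 0  t=2,i=8
  .#.## -> .   bit 11 = 0  t=0,i=15
  .#.#. -> .   bit 10 = 0  t=2,i=3
  .#..# -> .   bit 9 = 0  t=0,i=7
  .#... -> .   bit 8 = 0  t=2,i=17
  ..### -> #   bit 7 = 1  t=0,i=9
  ..##. -> #   bit 6 = 1  t=2,i=7
  ..#.# -> .   bit 5 = 0  t=0,i=14
  ..#.. -> #   bit 4 = 1  t=2,i=16
  ...## -> .   bit 3 = 0  t=2,i=11
  ...#. -> .   bit 2 = 0  t=1,i=17
  ....# -> #   bit 1 = 1  t=1,i=16
  ..... -> #   bit 0 = 1  t=3,i=3
  bits 01011110010011100100000011010011 = 1582186707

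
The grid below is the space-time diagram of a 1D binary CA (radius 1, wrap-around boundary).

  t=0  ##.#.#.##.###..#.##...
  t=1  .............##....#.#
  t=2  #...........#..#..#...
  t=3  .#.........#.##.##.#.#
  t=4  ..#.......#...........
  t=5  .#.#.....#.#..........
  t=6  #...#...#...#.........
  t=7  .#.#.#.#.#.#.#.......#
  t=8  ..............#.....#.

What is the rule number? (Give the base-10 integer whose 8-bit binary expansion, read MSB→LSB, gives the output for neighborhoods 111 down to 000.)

  [7] ### => .  t=0,i=11
  [6] ##. => .  t=0,i=1
  [5] #.# => .  t=0,i=2
  [4] #.. => #  t=0,i=13
  [3] .## => .  t=0,i=0
  [2] .#. => .  t=0,i=3
  [1] ..# => #  t=0,i=14
  [0] ... => .  t=0,i=20
  bits 00010010 = 18

18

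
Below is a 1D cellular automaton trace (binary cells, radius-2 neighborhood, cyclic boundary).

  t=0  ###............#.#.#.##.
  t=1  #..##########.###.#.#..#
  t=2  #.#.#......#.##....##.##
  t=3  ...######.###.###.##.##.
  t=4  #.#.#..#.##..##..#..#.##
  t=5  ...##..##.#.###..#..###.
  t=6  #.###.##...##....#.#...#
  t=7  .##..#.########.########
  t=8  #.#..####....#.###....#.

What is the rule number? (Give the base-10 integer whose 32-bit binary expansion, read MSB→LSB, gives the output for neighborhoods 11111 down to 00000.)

  #####|.  b31=0 t=1,i=5
  ####.|#  b30=1 t=1,i=11
  ###.#|.  b29=0 t=1,i=12
  ###..|.  b28=0 t=0,i=2
  ##.##|#  b27=1 t=0,i=23
  ##.#.|.  b26=0 t=1,i=17
  ##..#|.  b25=0 t=1,i=1
  ##...|#  b24=1 t=0,i=3
  #.###|#  b23=1 t=0,i=0
  #.##.|.  b22=0 t=0,i=21
  #.#.#|.  b21=0 t=0,i=17
  #.#..|#  b20=1 t=1,i=20
  #..##|#  b19=1 t=1,i=2
  #..#.|.  b18=0 t=4,i=6
  #...#|#  b17=1 t=6,i=9
  #....|#  b16=1 t=0,i=4
  .####|#  b15=1 t=1,i=4
  .###.|.  b14=0 t=0,i=1
  .##.#|.  b13=0 t=0,i=22
  .##..|#  b12=1 t=1,i=0
  .#.##|#  b11=1 t=0,i=20
  .#.#.|#  b10=1 t=0,i=16
  .#..#|.  b9=0 t=1,i=21
  .#...|#  b8=1 t=2,i=5
  ..###|.  b7=0 t=1,i=3
  ..##.|#  b6=1 t=1,i=23
  ..#.#|#  b5=1 t=0,i=15
  ..#..|#  b4=1 t=4,i=17
  ...##|#  b3=1 t=2,i=18
  ...#.|#  b2=1 t=0,i=14
  ....#|.  b1=0 t=0,i=13
  .....|#  b0=1 t=0,i=5
  bits 01001001100110111001110101111101 = 1234935165

1234935165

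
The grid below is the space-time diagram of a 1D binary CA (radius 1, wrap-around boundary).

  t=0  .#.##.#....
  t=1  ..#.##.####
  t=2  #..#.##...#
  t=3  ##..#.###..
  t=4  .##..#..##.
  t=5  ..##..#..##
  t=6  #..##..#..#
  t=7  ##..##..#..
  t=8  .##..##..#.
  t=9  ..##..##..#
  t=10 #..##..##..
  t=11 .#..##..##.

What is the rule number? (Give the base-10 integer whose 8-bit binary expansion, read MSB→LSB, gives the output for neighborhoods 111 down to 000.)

  [7] ### => .  t=1,i=8
  [6] ##. => #  t=0,i=4
  [5] #.# => #  t=0,i=2
  [4] #.. => #  t=0,i=7
  [3] .## => .  t=0,i=3
  [2] .#. => .  t=0,i=1
  [1] ..# => .  t=0,i=0
  [0] ... => #  t=0,i=8
  bits 01110001 = 113

113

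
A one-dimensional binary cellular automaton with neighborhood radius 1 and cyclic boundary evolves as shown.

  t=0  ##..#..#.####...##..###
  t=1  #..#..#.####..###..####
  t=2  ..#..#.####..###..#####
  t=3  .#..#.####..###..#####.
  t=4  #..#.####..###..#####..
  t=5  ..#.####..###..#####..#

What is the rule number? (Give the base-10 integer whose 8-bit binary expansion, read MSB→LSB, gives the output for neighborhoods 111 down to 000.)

  nb ###: next=#  (t=0,i=0, bit7=1)
  nb ##.: next=.  (t=0,i=1, bit6=0)
  nb #.#: next=#  (t=0,i=8, bit5=1)
  nb #..: next=.  (t=0,i=2, bit4=0)
  nb .##: next=#  (t=0,i=9, bit3=1)
  nb .#.: next=.  (t=0,i=4, bit2=0)
  nb ..#: next=#  (t=0,i=3, bit1=1)
  nb ...: next=#  (t=0,i=14, bit0=1)
  bits 10101011 = 171

171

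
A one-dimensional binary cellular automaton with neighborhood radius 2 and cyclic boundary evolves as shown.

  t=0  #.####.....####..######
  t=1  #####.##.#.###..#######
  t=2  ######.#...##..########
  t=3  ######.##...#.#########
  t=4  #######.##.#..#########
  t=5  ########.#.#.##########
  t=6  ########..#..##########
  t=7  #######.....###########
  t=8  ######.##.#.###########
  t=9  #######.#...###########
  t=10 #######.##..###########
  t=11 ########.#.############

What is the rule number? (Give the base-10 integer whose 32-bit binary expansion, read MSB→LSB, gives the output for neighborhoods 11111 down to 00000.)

3919181190

  ##### -> #   bit 31 = 1  t=0,i=19
  ####. -> #   bit 30 = 1  t=0,i=4
  ###.# -> #   bit 29 = 1  t=0,i=0
  ###.. -> .   bit 28 = 0  t=0,i=5
  ##.## -> #   bit 27 = 1  t=0,i=1
  ##.#. -> .   bit 26 = 0  t=1,i=8
  ##..# -> .   bit 25 = 0  t=0,i=15
  ##... -> #   bit 24 = 1  t=0,i=6
  #.### -> #   bit 23 = 1  t=0,i=2
  #.##. -> .   bit 22 = 0  t=1,i=6
  #.#.# -> .   bit 21 = 0  t=1,i=9
  #.#.. -> #   bit 20 = 1  t=2,i=7
  #..## -> #   bit 19 = 1  t=0,i=16
  #..#. -> .   bit 18 = 0  t=6,i=9
  #...# -> .   bit 17 = 0  t=2,i=9
  #.... -> #   bit 16 = 1  t=0,i=7
  .#### -> #   bit 15 = 1  t=0,i=3
  .###. -> #   bit 14 = 1  t=1,i=12
  .##.# -> #   bit 13 = 1  t=1,i=7
  .##.. -> #   bit 12 = 1  t=2,i=12
  .#.## -> .   bit 11 = 0  t=1,i=10
  .#.#. -> #   bit 10 = 1  t=5,i=10
  .#..# -> .   bit 9 = 0  t=4,i=12
  .#... -> #   bit 8 = 1  t=2,i=8
  ..### -> #   bit 7 = 1  t=0,i=11
  ..##. -> .   bit 6 = 0  t=2,i=11
  ..#.# -> .   bit 5 = 0  t=3,i=12
  ..#.. -> .   bit 4 = 0  t=6,i=10
  ...## -> .   bit 3 = 0  t=0,i=10
  ...#. -> #   bit 2 = 1  t=3,i=11
  ....# -> #   bit 1 = 1  t=0,i=9
  ..... -> .   bit 0 = 0  t=0,i=8
  bits 11101001100110011111010110000110 = 3919181190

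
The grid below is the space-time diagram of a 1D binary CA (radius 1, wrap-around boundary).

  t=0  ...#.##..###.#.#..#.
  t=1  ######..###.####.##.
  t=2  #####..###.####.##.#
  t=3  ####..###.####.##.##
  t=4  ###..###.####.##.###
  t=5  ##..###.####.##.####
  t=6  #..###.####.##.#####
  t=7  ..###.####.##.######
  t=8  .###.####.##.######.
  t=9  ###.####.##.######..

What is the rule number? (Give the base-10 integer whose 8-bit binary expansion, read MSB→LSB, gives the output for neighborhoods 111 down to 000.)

  [7] ### => #  t=0,i=10
  [6] ##. => .  t=0,i=6
  [5] #.# => #  t=0,i=4
  [4] #.. => .  t=0,i=7
  [3] .## => #  t=0,i=5
  [2] .#. => #  t=0,i=3
  [1] ..# => #  t=0,i=2
  [0] ... => #  t=0,i=0
  bits 10101111 = 175

175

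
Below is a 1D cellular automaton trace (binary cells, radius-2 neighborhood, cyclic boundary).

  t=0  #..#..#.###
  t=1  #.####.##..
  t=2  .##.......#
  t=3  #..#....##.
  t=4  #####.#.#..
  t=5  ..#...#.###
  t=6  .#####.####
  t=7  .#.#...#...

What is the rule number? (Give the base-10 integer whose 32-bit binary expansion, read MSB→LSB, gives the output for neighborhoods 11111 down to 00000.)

2445167446

  ##### -> #   bit 31 = 1  t=4,i=2
  ####. -> .   bit 30 = 0  t=0,i=10
  ###.# -> .   bit 29 = 0  t=1,i=5
  ###.. -> #   bit 28 = 1  t=0,i=0
  ##.## -> .   bit 27 = 0  t=1,i=6
  ##.#. -> .   bit 26 = 0  t=3,i=10
  ##..# -> .   bit 25 = 0  t=0,i=1
  ##... -> #   bit 24 = 1  t=2,i=3
  #.### -> #   bit 23 = 1  t=0,i=8
  #.##. -> .   bit 22 = 0  t=1,i=7
  #.#.# -> #   bit 21 = 1  t=4,i=6
  #.#.. -> #   bit 20 = 1  t=3,i=0
  #..## -> #   bit 19 = 1  t=4,i=10
  #..#. -> #   bit 18 = 1  t=0,i=2
  #...# -> #   bit 17 = 1  t=5,i=4
  #.... -> .   bit 16 = 0  t=2,i=4
  .#### -> .   bit 15 = 0  t=0,i=9
  .###. -> #   bit 14 = 1  t=5,i=9
  .##.# -> .   bit 13 = 0  t=3,i=9
  .##.. -> .   bit 12 = 0  t=1,i=8
  .#.## -> #   bit 11 = 1  t=0,i=7
  .#.#. -> .   bit 10 = 0  t=4,i=7
  .#..# -> #   bit 9 = 1  t=0,i=4
  .#... -> #   bit 8 = 1  t=3,i=4
  ..### -> .   bit 7 = 0  t=4,i=0
  ..##. -> #   bit 6 = 1  t=3,i=8
  ..#.# -> .   bit 5 = 0  t=0,i=6
  ..#.. -> #   bit 4 = 1  t=0,i=3
  ...## -> .   bit 3 = 0  t=3,i=7
  ...#. -> #   bit 2 = 1  t=2,i=9
  ....# -> #   bit 1 = 1  t=2,i=8
  ..... -> .   bit 0 = 0  t=2,i=5
  bits 10010001101111100100101101010110 = 2445167446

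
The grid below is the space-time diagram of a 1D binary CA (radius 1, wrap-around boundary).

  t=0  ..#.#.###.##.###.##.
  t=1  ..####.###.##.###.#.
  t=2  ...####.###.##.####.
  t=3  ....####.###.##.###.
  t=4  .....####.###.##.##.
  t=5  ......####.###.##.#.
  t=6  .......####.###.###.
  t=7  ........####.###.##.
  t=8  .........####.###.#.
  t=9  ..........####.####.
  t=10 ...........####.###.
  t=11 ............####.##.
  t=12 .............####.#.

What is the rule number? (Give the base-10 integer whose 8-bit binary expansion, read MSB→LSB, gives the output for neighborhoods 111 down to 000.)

228

  [7] ### => #  t=0,i=7
  [6] ##. => #  t=0,i=8
  [5] #.# => #  t=0,i=3
  [4] #.. => .  t=0,i=19
  [3] .## => .  t=0,i=6
  [2] .#. => #  t=0,i=2
  [1] ..# => .  t=0,i=1
  [0] ... => .  t=0,i=0
  bits 11100100 = 228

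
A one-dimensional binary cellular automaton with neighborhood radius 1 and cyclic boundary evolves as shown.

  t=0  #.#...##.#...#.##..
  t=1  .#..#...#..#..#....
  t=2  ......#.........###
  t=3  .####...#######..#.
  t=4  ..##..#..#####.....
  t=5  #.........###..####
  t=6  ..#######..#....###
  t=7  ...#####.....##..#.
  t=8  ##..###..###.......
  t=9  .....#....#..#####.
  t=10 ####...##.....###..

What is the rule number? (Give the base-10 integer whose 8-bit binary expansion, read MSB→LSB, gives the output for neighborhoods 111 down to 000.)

161

  ###|#  b7=1 t=2,i=17
  ##.|.  b6=0 t=0,i=7
  #.#|#  b5=1 t=0,i=1
  #..|.  b4=0 t=0,i=3
  .##|.  b3=0 t=0,i=6
  .#.|.  b2=0 t=0,i=0
  ..#|.  b1=0 t=0,i=5
  ...|#  b0=1 t=0,i=4
  bits 10100001 = 161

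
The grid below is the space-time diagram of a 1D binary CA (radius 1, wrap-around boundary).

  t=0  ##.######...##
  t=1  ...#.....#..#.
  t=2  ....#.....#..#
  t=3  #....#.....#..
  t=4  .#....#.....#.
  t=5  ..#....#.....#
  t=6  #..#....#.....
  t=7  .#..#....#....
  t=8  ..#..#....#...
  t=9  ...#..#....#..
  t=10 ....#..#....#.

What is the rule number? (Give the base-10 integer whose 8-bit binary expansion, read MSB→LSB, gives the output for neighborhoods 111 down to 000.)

  [7] ### => .  t=0,i=0
  [6] ##. => .  t=0,i=1
  [5] #.# => .  t=0,i=2
  [4] #.. => #  t=0,i=9
  [3] .## => #  t=0,i=3
  [2] .#. => .  t=1,i=3
  [1] ..# => .  t=0,i=11
  [0] ... => .  t=0,i=10
  bits 00011000 = 24

24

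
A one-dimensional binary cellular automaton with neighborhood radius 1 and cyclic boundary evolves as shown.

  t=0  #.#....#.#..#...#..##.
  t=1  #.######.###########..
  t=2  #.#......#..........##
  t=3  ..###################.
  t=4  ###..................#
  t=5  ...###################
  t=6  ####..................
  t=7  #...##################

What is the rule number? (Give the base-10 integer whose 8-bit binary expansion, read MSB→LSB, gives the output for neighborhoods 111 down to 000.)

31

  nb ###: next=.  (t=1,i=3, bit7=0)
  nb ##.: next=.  (t=0,i=20, bit6=0)
  nb #.#: next=.  (t=0,i=1, bit5=0)
  nb #..: next=#  (t=0,i=3, bit4=1)
  nb .##: next=#  (t=0,i=19, bit3=1)
  nb .#.: next=#  (t=0,i=0, bit2=1)
  nb ..#: next=#  (t=0,i=6, bit1=1)
  nb ...: next=#  (t=0,i=4, bit0=1)
  bits 00011111 = 31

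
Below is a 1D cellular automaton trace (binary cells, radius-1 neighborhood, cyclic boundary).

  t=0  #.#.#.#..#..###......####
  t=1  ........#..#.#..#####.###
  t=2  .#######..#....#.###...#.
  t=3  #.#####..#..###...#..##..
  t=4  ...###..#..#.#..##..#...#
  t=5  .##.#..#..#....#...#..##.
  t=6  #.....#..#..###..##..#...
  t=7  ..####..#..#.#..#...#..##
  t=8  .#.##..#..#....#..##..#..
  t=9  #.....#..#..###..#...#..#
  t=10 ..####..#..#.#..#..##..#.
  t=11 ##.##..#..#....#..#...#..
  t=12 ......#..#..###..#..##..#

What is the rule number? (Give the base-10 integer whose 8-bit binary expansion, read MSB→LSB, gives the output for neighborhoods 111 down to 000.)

131

  nb ###: next=#  (t=0,i=13, bit7=1)
  nb ##.: next=.  (t=0,i=0, bit6=0)
  nb #.#: next=.  (t=0,i=1, bit5=0)
  nb #..: next=.  (t=0,i=7, bit4=0)
  nb .##: next=.  (t=0,i=12, bit3=0)
  nb .#.: next=.  (t=0,i=2, bit2=0)
  nb ..#: next=#  (t=0,i=8, bit1=1)
  nb ...: next=#  (t=0,i=16, bit0=1)
  bits 10000011 = 131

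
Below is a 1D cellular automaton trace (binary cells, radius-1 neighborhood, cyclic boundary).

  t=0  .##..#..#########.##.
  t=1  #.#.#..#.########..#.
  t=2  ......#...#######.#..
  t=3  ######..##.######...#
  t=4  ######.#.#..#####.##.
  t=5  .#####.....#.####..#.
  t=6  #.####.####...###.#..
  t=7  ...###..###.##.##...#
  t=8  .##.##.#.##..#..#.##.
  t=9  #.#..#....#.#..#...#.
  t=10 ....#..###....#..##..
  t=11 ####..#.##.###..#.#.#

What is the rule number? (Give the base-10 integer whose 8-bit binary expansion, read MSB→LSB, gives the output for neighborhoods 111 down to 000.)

195

  [7] ### => #  t=0,i=9
  [6] ##. => #  t=0,i=2
  [5] #.# => .  t=0,i=17
  [4] #.. => .  t=0,i=3
  [3] .## => .  t=0,i=1
  [2] .#. => .  t=0,i=5
  [1] ..# => #  t=0,i=0
  [0] ... => #  t=2,i=0
  bits 11000011 = 195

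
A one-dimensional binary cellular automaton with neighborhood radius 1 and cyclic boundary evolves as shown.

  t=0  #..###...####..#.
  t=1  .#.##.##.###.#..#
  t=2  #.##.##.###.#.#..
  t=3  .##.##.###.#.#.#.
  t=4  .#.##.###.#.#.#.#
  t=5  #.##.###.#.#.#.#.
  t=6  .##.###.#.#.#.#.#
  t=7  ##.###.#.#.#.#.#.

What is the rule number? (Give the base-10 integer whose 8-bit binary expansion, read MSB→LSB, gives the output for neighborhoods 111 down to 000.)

  [7] ### => #  t=0,i=4
  [6] ##. => .  t=0,i=5
  [5] #.# => #  t=0,i=16
  [4] #.. => #  t=0,i=1
  [3] .## => #  t=0,i=3
  [2] .#. => .  t=0,i=0
  [1] ..# => .  t=0,i=2
  [0] ... => #  t=0,i=7
  bits 10111001 = 185

185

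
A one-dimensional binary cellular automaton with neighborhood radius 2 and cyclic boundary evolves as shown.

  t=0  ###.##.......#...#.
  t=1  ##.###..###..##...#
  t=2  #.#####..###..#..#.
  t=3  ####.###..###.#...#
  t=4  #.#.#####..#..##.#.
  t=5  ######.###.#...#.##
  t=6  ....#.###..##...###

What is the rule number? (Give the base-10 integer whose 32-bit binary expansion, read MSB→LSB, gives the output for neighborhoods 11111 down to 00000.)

  ##### -> .   bit 31 = 0  t=2,i=4
  ####. -> #   bit 30 = 1  t=2,i=5
  ###.# -> .   bit 29 = 0  t=0,i=2
  ###.. -> #   bit 28 = 1  t=1,i=5
  ##.## -> #   bit 27 = 1  t=0,i=3
  ##.#. -> .   bit 26 = 0  t=3,i=13
  ##..# -> #   bit 25 = 1  t=1,i=6
  ##... -> .   bit 24 = 0  t=0,i=6
  #.### -> #   bit 23 = 1  t=0,i=0
  #.##. -> #   bit 22 = 1  t=0,i=4
  #.#.# -> #   bit 21 = 1  t=2,i=0
  #.#.. -> #   bit 20 = 1  t=3,i=14
  #..## -> .   bit 19 = 0  t=1,i=7
  #..#. -> .   bit 18 = 0  t=2,i=13
  #...# -> .   bit 17 = 0  t=0,i=15
  #.... -> .   bit 16 = 0  t=0,i=7
  .#### -> #   bit 15 = 1  t=2,i=3
  .###. -> #   bit 14 = 1  t=0,i=1
  .##.# -> #   bit 13 = 1  t=4,i=15
  .##.. -> #   bit 12 = 1  t=0,i=5
  .#.## -> #   bit 11 = 1  t=0,i=18
  .#.#. -> #   bit 10 = 1  t=2,i=18
  .#..# -> .   bit 9 = 0  t=2,i=15
  .#... -> #   bit 8 = 1  t=0,i=14
  ..### -> .   bit 7 = 0  t=1,i=8
  ..##. -> .   bit 6 = 0  t=1,i=13
  ..#.# -> .   bit 5 = 0  t=0,i=17
  ..#.. -> #   bit 4 = 1  t=0,i=13
  ...## -> #   bit 3 = 1  t=1,i=17
  ...#. -> .   bit 2 = 0  t=0,i=12
  ....# -> .   bit 1 = 0  t=0,i=11
  ..... -> #   bit 0 = 1  t=0,i=8
  bits 01011010111100001111110100011001 = 1525742873

1525742873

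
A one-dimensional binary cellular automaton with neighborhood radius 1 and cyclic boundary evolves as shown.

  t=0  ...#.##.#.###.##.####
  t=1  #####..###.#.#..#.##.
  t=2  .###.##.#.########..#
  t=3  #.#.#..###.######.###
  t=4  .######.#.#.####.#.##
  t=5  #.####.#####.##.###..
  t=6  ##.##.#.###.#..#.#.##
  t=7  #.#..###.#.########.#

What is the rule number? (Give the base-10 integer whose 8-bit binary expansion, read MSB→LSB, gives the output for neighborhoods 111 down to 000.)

183

  [7] ### => #  t=0,i=11
  [6] ##. => .  t=0,i=6
  [5] #.# => #  t=0,i=4
  [4] #.. => #  t=0,i=0
  [3] .## => .  t=0,i=5
  [2] .#. => #  t=0,i=3
  [1] ..# => #  t=0,i=2
  [0] ... => #  t=0,i=1
  bits 10110111 = 183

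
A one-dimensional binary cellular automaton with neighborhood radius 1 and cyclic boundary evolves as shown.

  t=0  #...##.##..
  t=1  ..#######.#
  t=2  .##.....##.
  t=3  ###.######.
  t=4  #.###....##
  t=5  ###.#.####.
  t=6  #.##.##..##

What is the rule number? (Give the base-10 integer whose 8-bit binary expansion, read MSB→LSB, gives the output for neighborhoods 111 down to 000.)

107

  [7] ### => .  t=1,i=3
  [6] ##. => #  t=0,i=5
  [5] #.# => #  t=0,i=6
  [4] #.. => .  t=0,i=1
  [3] .## => #  t=0,i=4
  [2] .#. => .  t=0,i=0
  [1] ..# => #  t=0,i=3
  [0] ... => #  t=0,i=2
  bits 01101011 = 107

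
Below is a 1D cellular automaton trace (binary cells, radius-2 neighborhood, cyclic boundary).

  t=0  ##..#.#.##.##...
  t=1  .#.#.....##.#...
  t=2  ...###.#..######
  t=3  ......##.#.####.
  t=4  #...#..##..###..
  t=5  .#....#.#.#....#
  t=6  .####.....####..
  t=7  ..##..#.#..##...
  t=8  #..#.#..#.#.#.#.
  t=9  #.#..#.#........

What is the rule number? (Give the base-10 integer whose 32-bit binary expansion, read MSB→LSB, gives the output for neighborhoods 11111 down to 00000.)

  nb #####: next=#  (t=2,i=12, bit31=1)
  nb ####.: next=#  (t=2,i=14, bit30=1)
  nb ###.#: next=.  (t=2,i=5, bit29=0)
  nb ###..: next=.  (t=2,i=15, bit28=0)
  nb ##.##: next=#  (t=0,i=10, bit27=1)
  nb ##.#.: next=#  (t=1,i=11, bit26=1)
  nb ##..#: next=.  (t=0,i=2, bit25=0)
  nb ##...: next=.  (t=0,i=13, bit24=0)
  nb #.###: next=#  (t=3,i=11, bit23=1)
  nb #.##.: next=.  (t=0,i=8, bit22=0)
  nb #.#.#: next=.  (t=0,i=6, bit21=0)
  nb #.#..: next=#  (t=1,i=3, bit20=1)
  nb #..##: next=#  (t=2,i=9, bit19=1)
  nb #..#.: next=#  (t=0,i=3, bit18=1)
  nb #...#: next=.  (t=0,i=14, bit17=0)
  nb #....: next=#  (t=1,i=5, bit16=1)
  nb .####: next=#  (t=2,i=11, bit15=1)
  nb .###.: next=.  (t=2,i=4, bit14=0)
  nb .##.#: next=#  (t=0,i=9, bit13=1)
  nb .##..: next=#  (t=0,i=1, bit12=1)
  nb .#.##: next=.  (t=0,i=7, bit11=0)
  nb .#.#.: next=.  (t=0,i=5, bit10=0)
  nb .#..#: next=.  (t=2,i=8, bit9=0)
  nb .#...: next=#  (t=1,i=4, bit8=1)
  nb ..###: next=.  (t=2,i=3, bit7=0)
  nb ..##.: next=.  (t=0,i=0, bit6=0)
  nb ..#.#: next=.  (t=0,i=4, bit5=0)
  nb ..#..: next=.  (t=4,i=0, bit4=0)
  nb ...##: next=.  (t=0,i=15, bit3=0)
  nb ...#.: next=.  (t=1,i=0, bit2=0)
  nb ....#: next=#  (t=1,i=7, bit1=1)
  nb .....: next=.  (t=1,i=6, bit0=0)
  bits 11001100100111011011000100000010 = 3432886530

3432886530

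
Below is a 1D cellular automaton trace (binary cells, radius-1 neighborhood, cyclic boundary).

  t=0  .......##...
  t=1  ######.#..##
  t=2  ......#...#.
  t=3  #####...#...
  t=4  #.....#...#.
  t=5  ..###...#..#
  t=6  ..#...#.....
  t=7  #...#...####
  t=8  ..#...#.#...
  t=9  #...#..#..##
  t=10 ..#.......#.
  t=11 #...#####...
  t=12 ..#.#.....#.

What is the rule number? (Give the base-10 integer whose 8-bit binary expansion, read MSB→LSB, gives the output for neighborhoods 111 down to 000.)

  ### -> .   bit 7 = 0  t=1,i=0
  ##. -> .   bit 6 = 0  t=0,i=8
  #.# -> #   bit 5 = 1  t=1,i=6
  #.. -> .   bit 4 = 0  t=0,i=9
  .## -> #   bit 3 = 1  t=0,i=7
  .#. -> .   bit 2 = 0  t=1,i=7
  ..# -> .   bit 1 = 0  t=0,i=6
  ... -> #   bit 0 = 1  t=0,i=0
  bits 00101001 = 41

41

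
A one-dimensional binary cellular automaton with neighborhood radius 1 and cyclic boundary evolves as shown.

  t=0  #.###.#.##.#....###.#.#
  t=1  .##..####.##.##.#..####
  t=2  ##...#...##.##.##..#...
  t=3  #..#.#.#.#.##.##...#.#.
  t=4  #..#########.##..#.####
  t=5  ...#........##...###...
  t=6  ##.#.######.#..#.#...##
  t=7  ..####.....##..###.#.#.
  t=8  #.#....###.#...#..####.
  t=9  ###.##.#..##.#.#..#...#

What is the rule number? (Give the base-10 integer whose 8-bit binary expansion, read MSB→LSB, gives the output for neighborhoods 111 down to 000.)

45

  ###|.  b7=0 t=0,i=3
  ##.|.  b6=0 t=0,i=0
  #.#|#  b5=1 t=0,i=1
  #..|.  b4=0 t=0,i=12
  .##|#  b3=1 t=0,i=2
  .#.|#  b2=1 t=0,i=6
  ..#|.  b1=0 t=0,i=15
  ...|#  b0=1 t=0,i=13
  bits 00101101 = 45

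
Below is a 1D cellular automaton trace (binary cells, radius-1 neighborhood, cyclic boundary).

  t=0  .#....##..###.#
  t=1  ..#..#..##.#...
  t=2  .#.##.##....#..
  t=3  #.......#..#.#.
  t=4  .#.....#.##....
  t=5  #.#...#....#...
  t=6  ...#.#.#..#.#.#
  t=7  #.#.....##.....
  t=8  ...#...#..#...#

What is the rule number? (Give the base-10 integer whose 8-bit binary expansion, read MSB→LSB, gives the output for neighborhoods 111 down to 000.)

  [7] ### => #  t=0,i=11
  [6] ##. => .  t=0,i=7
  [5] #.# => .  t=0,i=0
  [4] #.. => #  t=0,i=2
  [3] .## => .  t=0,i=6
  [2] .#. => .  t=0,i=1
  [1] ..# => #  t=0,i=5
  [0] ... => .  t=0,i=3
  bits 10010010 = 146

146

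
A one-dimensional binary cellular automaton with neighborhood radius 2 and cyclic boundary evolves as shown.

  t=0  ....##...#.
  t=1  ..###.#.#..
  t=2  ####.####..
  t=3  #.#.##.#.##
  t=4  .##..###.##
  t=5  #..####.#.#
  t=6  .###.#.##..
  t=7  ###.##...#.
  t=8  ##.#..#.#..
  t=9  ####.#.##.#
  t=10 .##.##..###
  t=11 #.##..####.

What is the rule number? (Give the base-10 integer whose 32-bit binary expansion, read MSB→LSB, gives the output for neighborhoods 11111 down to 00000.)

3485230286

  #####|#  b31=1 t=9,i=1
  ####.|#  b30=1 t=2,i=2
  ###.#|.  b29=0 t=1,i=4
  ###..|.  b28=0 t=2,i=8
  ##.##|#  b27=1 t=2,i=4
  ##.#.|#  b26=1 t=1,i=5
  ##..#|#  b25=1 t=2,i=9
  ##...|#  b24=1 t=0,i=6
  #.###|#  b23=1 t=2,i=5
  #.##.|.  b22=0 t=3,i=4
  #.#.#|#  b21=1 t=1,i=6
  #.#..|#  b20=1 t=1,i=8
  #..##|#  b19=1 t=2,i=10
  #..#.|#  b18=1 t=8,i=5
  #...#|.  b17=0 t=0,i=7
  #....|.  b16=0 t=0,i=0
  .####|.  b15=0 t=2,i=1
  .###.|#  b14=1 t=1,i=3
  .##.#|#  b13=1 t=3,i=5
  .##..|.  b12=0 t=0,i=5
  .#.##|.  b11=0 t=3,i=3
  .#.#.|#  b10=1 t=1,i=7
  .#..#|.  b9=0 t=8,i=4
  .#...|.  b8=0 t=0,i=10
  ..###|#  b7=1 t=1,i=2
  ..##.|#  b6=1 t=0,i=4
  ..#.#|.  b5=0 t=7,i=9
  ..#..|.  b4=0 t=0,i=9
  ...##|#  b3=1 t=0,i=3
  ...#.|#  b2=1 t=0,i=8
  ....#|#  b1=1 t=0,i=2
  .....|.  b0=0 t=0,i=1
  bits 11001111101111000110010011001110 = 3485230286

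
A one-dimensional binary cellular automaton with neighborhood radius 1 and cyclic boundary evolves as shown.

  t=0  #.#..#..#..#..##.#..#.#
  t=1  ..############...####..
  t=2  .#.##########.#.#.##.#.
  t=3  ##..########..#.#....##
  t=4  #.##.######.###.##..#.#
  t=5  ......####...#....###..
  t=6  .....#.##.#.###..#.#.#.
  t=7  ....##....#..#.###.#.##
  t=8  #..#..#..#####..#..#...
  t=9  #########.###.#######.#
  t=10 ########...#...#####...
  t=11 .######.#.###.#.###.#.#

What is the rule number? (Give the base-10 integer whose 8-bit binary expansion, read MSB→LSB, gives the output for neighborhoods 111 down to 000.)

  nb ###: next=#  (t=1,i=3, bit7=1)
  nb ##.: next=.  (t=0,i=0, bit6=0)
  nb #.#: next=.  (t=0,i=1, bit5=0)
  nb #..: next=#  (t=0,i=3, bit4=1)
  nb .##: next=.  (t=0,i=14, bit3=0)
  nb .#.: next=#  (t=0,i=2, bit2=1)
  nb ..#: next=#  (t=0,i=4, bit1=1)
  nb ...: next=.  (t=1,i=0, bit0=0)
  bits 10010110 = 150

150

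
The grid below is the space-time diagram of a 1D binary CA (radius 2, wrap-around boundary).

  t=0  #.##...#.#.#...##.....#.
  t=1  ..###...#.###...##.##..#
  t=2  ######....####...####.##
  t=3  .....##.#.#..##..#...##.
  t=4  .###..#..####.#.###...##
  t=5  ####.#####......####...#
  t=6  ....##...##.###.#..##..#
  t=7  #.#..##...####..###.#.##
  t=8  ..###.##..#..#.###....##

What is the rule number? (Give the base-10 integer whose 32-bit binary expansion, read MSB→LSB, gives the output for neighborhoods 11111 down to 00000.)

  #####|.  b31=0 t=2,i=0
  ####.|.  b30=0 t=2,i=4
  ###.#|.  b29=0 t=2,i=20
  ###..|#  b28=1 t=1,i=4
  ##.##|#  b27=1 t=1,i=18
  ##.#.|.  b26=0 t=3,i=7
  ##..#|.  b25=0 t=1,i=21
  ##...|#  b24=1 t=0,i=4
  #.###|#  b23=1 t=1,i=10
  #.##.|#  b22=1 t=0,i=2
  #.#.#|.  b21=0 t=0,i=0
  #.#..|#  b20=1 t=0,i=11
  #..##|#  b19=1 t=1,i=1
  #..#.|#  b18=1 t=1,i=22
  #...#|.  b17=0 t=0,i=5
  #....|.  b16=0 t=0,i=18
  .####|.  b15=0 t=2,i=11
  .###.|#  b14=1 t=1,i=3
  .##.#|#  b13=1 t=1,i=17
  .##..|#  b12=1 t=0,i=3
  .#.##|.  b11=0 t=0,i=1
  .#.#.|#  b10=1 t=0,i=8
  .#..#|#  b9=1 t=1,i=0
  .#...|#  b8=1 t=0,i=12
  ..###|#  b7=1 t=1,i=2
  ..##.|.  b6=0 t=0,i=15
  ..#.#|.  b5=0 t=0,i=7
  ..#..|#  b4=1 t=1,i=23
  ...##|.  b3=0 t=0,i=14
  ...#.|.  b2=0 t=0,i=6
  ....#|#  b1=1 t=0,i=20
  .....|#  b0=1 t=0,i=19
  bits 00011001110111000111011110010011 = 433878931

433878931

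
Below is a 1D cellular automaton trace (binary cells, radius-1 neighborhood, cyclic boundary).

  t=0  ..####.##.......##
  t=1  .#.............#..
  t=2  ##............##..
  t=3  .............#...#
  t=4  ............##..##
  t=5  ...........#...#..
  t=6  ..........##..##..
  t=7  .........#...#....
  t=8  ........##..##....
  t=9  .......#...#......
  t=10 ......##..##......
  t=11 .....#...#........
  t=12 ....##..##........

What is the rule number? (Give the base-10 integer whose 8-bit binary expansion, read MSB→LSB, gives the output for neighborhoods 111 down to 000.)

  ###|.  b7=0 t=0,i=3
  ##.|.  b6=0 t=0,i=5
  #.#|.  b5=0 t=0,i=6
  #..|.  b4=0 t=0,i=0
  .##|.  b3=0 t=0,i=2
  .#.|#  b2=1 t=1,i=1
  ..#|#  b1=1 t=0,i=1
  ...|.  b0=0 t=0,i=10
  bits 00000110 = 6

6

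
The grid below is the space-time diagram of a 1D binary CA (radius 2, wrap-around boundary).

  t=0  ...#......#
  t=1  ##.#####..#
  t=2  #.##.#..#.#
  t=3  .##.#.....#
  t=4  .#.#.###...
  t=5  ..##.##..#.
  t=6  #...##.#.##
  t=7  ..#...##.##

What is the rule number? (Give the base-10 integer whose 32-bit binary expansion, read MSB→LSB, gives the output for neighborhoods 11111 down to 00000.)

  nb #####: next=#  (t=1,i=5, bit31=1)
  nb ####.: next=.  (t=1,i=6, bit30=0)
  nb ###.#: next=.  (t=1,i=1, bit29=0)
  nb ###..: next=.  (t=1,i=7, bit28=0)
  nb ##.##: next=#  (t=1,i=2, bit27=1)
  nb ##.#.: next=#  (t=2,i=4, bit26=1)
  nb ##..#: next=#  (t=1,i=8, bit25=1)
  nb ##...: next=.  (t=4,i=8, bit24=0)
  nb #.###: next=#  (t=1,i=3, bit23=1)
  nb #.##.: next=#  (t=2,i=2, bit22=1)
  nb #.#.#: next=#  (t=4,i=3, bit21=1)
  nb #.#..: next=.  (t=2,i=5, bit20=0)
  nb #..##: next=.  (t=1,i=9, bit19=0)
  nb #..#.: next=.  (t=2,i=7, bit18=0)
  nb #...#: next=#  (t=0,i=1, bit17=1)
  nb #....: next=#  (t=0,i=5, bit16=1)
  nb .####: next=.  (t=1,i=4, bit15=0)
  nb .###.: next=#  (t=1,i=0, bit14=1)
  nb .##.#: next=.  (t=2,i=0, bit13=0)
  nb .##..: next=.  (t=5,i=6, bit12=0)
  nb .#.##: next=.  (t=2,i=9, bit11=0)
  nb .#.#.: next=#  (t=4,i=2, bit10=1)
  nb .#..#: next=.  (t=2,i=6, bit9=0)
  nb .#...: next=#  (t=0,i=0, bit8=1)
  nb ..###: next=#  (t=1,i=10, bit7=1)
  nb ..##.: next=.  (t=5,i=2, bit6=0)
  nb ..#.#: next=.  (t=2,i=8, bit5=0)
  nb ..#..: next=#  (t=0,i=3, bit4=1)
  nb ...##: next=.  (t=5,i=1, bit3=0)
  nb ...#.: next=.  (t=0,i=2, bit2=0)
  nb ....#: next=.  (t=0,i=8, bit1=0)
  nb .....: next=#  (t=0,i=6, bit0=1)
  bits 10001110111000110100010110010001 = 2397259153

2397259153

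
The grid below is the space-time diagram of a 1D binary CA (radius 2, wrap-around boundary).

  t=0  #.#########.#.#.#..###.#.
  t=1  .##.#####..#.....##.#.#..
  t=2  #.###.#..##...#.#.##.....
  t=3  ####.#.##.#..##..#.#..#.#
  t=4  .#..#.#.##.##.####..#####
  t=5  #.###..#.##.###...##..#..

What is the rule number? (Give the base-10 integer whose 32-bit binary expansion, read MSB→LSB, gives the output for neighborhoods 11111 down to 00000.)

  nb #####: next=#  (t=0,i=4, bit31=1)
  nb ####.: next=.  (t=0,i=9, bit30=0)
  nb ###.#: next=.  (t=0,i=10, bit29=0)
  nb ###..: next=.  (t=1,i=8, bit28=0)
  nb ##.##: next=#  (t=1,i=3, bit27=1)
  nb ##.#.: next=#  (t=0,i=11, bit26=1)
  nb ##..#: next=#  (t=1,i=9, bit25=1)
  nb ##...: next=.  (t=2,i=11, bit24=0)
  nb #.###: next=#  (t=0,i=2, bit23=1)
  nb #.##.: next=.  (t=2,i=18, bit22=0)
  nb #.#.#: next=.  (t=0,i=0, bit21=0)
  nb #.#..: next=.  (t=0,i=16, bit20=0)
  nb #..##: next=#  (t=0,i=18, bit19=1)
  nb #..#.: next=#  (t=1,i=10, bit18=1)
  nb #...#: next=.  (t=1,i=24, bit17=0)
  nb #....: next=.  (t=1,i=13, bit16=0)
  nb .####: next=.  (t=0,i=3, bit15=0)
  nb .###.: next=#  (t=0,i=20, bit14=1)
  nb .##.#: next=#  (t=1,i=2, bit13=1)
  nb .##..: next=#  (t=2,i=10, bit12=1)
  nb .#.##: next=#  (t=0,i=1, bit11=1)
  nb .#.#.: next=.  (t=0,i=13, bit10=0)
  nb .#..#: next=#  (t=0,i=17, bit9=1)
  nb .#...: next=.  (t=1,i=12, bit8=0)
  nb ..###: next=.  (t=0,i=19, bit7=0)
  nb ..##.: next=.  (t=1,i=1, bit6=0)
  nb ..#.#: next=#  (t=2,i=0, bit5=1)
  nb ..#..: next=.  (t=1,i=11, bit4=0)
  nb ...##: next=#  (t=1,i=0, bit3=1)
  nb ...#.: next=#  (t=2,i=13, bit2=1)
  nb ....#: next=.  (t=1,i=15, bit1=0)
  nb .....: next=#  (t=1,i=14, bit0=1)
  bits 10001110100011000111101000101101 = 2391570989

2391570989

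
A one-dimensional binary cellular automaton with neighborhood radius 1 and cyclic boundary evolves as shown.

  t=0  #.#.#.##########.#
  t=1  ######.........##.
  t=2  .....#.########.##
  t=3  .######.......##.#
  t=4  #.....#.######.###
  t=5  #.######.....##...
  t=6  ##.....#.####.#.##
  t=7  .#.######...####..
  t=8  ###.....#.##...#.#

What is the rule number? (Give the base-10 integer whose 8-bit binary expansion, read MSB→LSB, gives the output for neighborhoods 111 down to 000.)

  [7] ### => .  t=0,i=7
  [6] ##. => #  t=0,i=0
  [5] #.# => #  t=0,i=1
  [4] #.. => .  t=1,i=6
  [3] .## => .  t=0,i=6
  [2] .#. => #  t=0,i=2
  [1] ..# => #  t=1,i=14
  [0] ... => #  t=1,i=7
  bits 01100111 = 103

103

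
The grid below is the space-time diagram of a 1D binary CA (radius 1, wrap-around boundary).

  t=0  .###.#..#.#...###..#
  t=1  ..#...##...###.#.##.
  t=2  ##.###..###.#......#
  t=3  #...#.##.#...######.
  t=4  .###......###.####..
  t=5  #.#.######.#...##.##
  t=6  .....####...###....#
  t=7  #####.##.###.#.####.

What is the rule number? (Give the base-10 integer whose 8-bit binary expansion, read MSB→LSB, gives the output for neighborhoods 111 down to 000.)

147

  [7] ### => #  t=0,i=2
  [6] ##. => .  t=0,i=3
  [5] #.# => .  t=0,i=0
  [4] #.. => #  t=0,i=6
  [3] .## => .  t=0,i=1
  [2] .#. => .  t=0,i=5
  [1] ..# => #  t=0,i=7
  [0] ... => #  t=0,i=12
  bits 10010011 = 147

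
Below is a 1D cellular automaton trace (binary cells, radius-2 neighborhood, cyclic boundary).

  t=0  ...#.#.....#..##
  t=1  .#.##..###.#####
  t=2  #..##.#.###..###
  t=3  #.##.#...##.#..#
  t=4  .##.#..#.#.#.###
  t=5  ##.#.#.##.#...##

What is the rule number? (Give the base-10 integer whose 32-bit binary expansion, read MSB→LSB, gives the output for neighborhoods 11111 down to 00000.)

4232795763

  #####|#  b31=1 t=1,i=13
  ####.|#  b30=1 t=1,i=14
  ###.#|#  b29=1 t=1,i=9
  ###..|#  b28=1 t=2,i=0
  ##.##|#  b27=1 t=1,i=10
  ##.#.|#  b26=1 t=1,i=0
  ##..#|.  b25=0 t=1,i=5
  ##...|.  b24=0 t=0,i=0
  #.###|.  b23=0 t=1,i=11
  #.##.|#  b22=1 t=1,i=3
  #.#.#|.  b21=0 t=1,i=1
  #.#..|.  b20=0 t=0,i=5
  #..##|#  b19=1 t=0,i=13
  #..#.|.  b18=0 t=4,i=6
  #...#|#  b17=1 t=0,i=1
  #....|#  b16=1 t=0,i=7
  .####|.  b15=0 t=1,i=12
  .###.|#  b14=1 t=1,i=8
  .##.#|.  b13=0 t=2,i=4
  .##..|#  b12=1 t=0,i=15
  .#.##|.  b11=0 t=1,i=2
  .#.#.|#  b10=1 t=0,i=4
  .#..#|#  b9=1 t=0,i=12
  .#...|.  b8=0 t=0,i=6
  ..###|.  b7=0 t=1,i=7
  ..##.|#  b6=1 t=0,i=14
  ..#.#|#  b5=1 t=0,i=3
  ..#..|#  b4=1 t=0,i=11
  ...##|.  b3=0 t=3,i=8
  ...#.|.  b2=0 t=0,i=2
  ....#|#  b1=1 t=0,i=9
  .....|#  b0=1 t=0,i=8
  bits 11111100010010110101011001110011 = 4232795763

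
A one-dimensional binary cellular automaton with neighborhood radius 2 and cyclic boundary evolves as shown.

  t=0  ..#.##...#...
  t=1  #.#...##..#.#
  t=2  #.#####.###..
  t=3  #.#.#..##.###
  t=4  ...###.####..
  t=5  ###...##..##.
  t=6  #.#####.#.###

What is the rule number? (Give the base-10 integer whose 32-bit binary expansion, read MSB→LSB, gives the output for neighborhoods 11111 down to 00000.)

2610308971

  ##### -> #   bit 31 = 1  t=2,i=4
  ####. -> .   bit 30 = 0  t=2,i=5
  ###.# -> .   bit 29 = 0  t=2,i=6
  ###.. -> #   bit 28 = 1  t=2,i=10
  ##.## -> #   bit 27 = 1  t=2,i=7
  ##.#. -> .   bit 26 = 0  t=1,i=1
  ##..# -> #   bit 25 = 1  t=1,i=8
  ##... -> #   bit 24 = 1  t=0,i=6
  #.### -> #   bit 23 = 1  t=2,i=2
  #.##. -> .   bit 22 = 0  t=0,i=4
  #.#.# -> .   bit 21 = 0  t=3,i=2
  #.#.. -> #   bit 20 = 1  t=1,i=2
  #..## -> .   bit 19 = 0  t=3,i=6
  #..#. -> #   bit 18 = 1  t=1,i=9
  #...# -> #   bit 17 = 1  t=0,i=7
  #.... -> .   bit 16 = 0  t=0,i=11
  .#### -> .   bit 15 = 0  t=2,i=3
  .###. -> .   bit 14 = 0  t=2,i=9
  .##.# -> #   bit 13 = 1  t=1,i=0
  .##.. -> .   bit 12 = 0  t=0,i=5
  .#.## -> .   bit 11 = 0  t=0,i=3
  .#.#. -> #   bit 10 = 1  t=3,i=3
  .#..# -> #   bit 9 = 1  t=3,i=5
  .#... -> #   bit 8 = 1  t=0,i=10
  ..### -> .   bit 7 = 0  t=4,i=3
  ..##. -> #   bit 6 = 1  t=1,i=6
  ..#.# -> #   bit 5 = 1  t=0,i=2
  ..#.. -> .   bit 4 = 0  t=0,i=9
  ...## -> #   bit 3 = 1  t=1,i=5
  ...#. -> .   bit 2 = 0  t=0,i=1
  ....# -> #   bit 1 = 1  t=0,i=0
  ..... -> #   bit 0 = 1  t=0,i=12
  bits 10011011100101100010011101101011 = 2610308971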